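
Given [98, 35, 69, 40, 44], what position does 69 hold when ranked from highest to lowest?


Sort descending: [98, 69, 44, 40, 35]
Find 69 in the sorted list.
69 is at position 2.
Final answer: 2


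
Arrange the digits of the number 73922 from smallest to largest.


The number 73922 has digits: 7, 3, 9, 2, 2
Sorted: 2, 2, 3, 7, 9
Joining the sorted digits gives the result.
Final answer: 22379


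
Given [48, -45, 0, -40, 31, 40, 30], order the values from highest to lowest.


Original list: [48, -45, 0, -40, 31, 40, 30]
Repeatedly take the largest remaining element:
  Remaining [48, -45, 0, -40, 31, 40, 30] -> largest is 48
  Remaining [-45, 0, -40, 31, 40, 30] -> largest is 40
  Remaining [-45, 0, -40, 31, 30] -> largest is 31
  Remaining [-45, 0, -40, 30] -> largest is 30
  Remaining [-45, 0, -40] -> largest is 0
  Remaining [-45, -40] -> largest is -40
  Remaining [-45] -> largest is -45
Collecting the picks in order gives the descending list.
Final answer: [48, 40, 31, 30, 0, -40, -45]


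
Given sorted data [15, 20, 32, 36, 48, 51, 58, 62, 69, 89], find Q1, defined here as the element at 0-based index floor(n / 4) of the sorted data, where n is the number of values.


The list has n = 10 elements.
Q1 index = floor(10 / 4) = floor(2.5) = 2
Counting from index 0 in the sorted data, the element at index 2 is 32.
Final answer: 32


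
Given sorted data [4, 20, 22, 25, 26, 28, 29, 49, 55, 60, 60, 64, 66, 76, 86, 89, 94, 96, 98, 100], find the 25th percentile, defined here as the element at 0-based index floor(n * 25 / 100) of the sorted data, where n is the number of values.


The dataset has n = 20 elements.
Index = floor(20 * 25 / 100) = floor(500 / 100) = floor(5) = 5
Counting from index 0 in the sorted data, the element at index 5 is 28.
Final answer: 28


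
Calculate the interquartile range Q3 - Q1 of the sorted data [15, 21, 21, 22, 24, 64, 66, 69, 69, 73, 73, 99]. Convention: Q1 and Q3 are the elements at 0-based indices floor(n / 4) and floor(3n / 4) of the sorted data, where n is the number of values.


The data has n = 12 elements.
Q1 index = floor(12 / 4) = floor(3) = 3; Q3 index = floor(3 * 12 / 4) = floor(9) = 9
Q1 = element at index 3 = 22
Q3 = element at index 9 = 73
IQR = 73 - 22 = 51
Final answer: 51


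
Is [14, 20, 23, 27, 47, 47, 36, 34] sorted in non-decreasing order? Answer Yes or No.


Check consecutive pairs:
  14 <= 20? True
  20 <= 23? True
  23 <= 27? True
  27 <= 47? True
  47 <= 47? True
  47 <= 36? False
  36 <= 34? False
2 consecutive pair(s) are out of order, so the list is not sorted.
Final answer: No


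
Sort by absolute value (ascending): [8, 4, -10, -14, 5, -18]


Compute absolute values:
  |8| = 8
  |4| = 4
  |-10| = 10
  |-14| = 14
  |5| = 5
  |-18| = 18
Absolute values in increasing order: 4 < 5 < 8 < 10 < 14 < 18
Listing the original numbers in that order gives the answer.
Final answer: [4, 5, 8, -10, -14, -18]


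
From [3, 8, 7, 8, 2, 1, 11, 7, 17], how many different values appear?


List all unique values:
Distinct values: [1, 2, 3, 7, 8, 11, 17]
Count = 7
Final answer: 7


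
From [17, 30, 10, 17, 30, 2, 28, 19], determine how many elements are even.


Check each element:
  17 is odd
  30 is even
  10 is even
  17 is odd
  30 is even
  2 is even
  28 is even
  19 is odd
Evens: [30, 10, 30, 2, 28]
Count of evens = 5
Final answer: 5


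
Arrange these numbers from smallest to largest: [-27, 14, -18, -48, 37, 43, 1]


Original list: [-27, 14, -18, -48, 37, 43, 1]
Repeatedly take the smallest remaining element:
  Remaining [-27, 14, -18, -48, 37, 43, 1] -> smallest is -48
  Remaining [-27, 14, -18, 37, 43, 1] -> smallest is -27
  Remaining [14, -18, 37, 43, 1] -> smallest is -18
  Remaining [14, 37, 43, 1] -> smallest is 1
  Remaining [14, 37, 43] -> smallest is 14
  Remaining [37, 43] -> smallest is 37
  Remaining [43] -> smallest is 43
Collecting the picks in order gives the sorted list.
Final answer: [-48, -27, -18, 1, 14, 37, 43]


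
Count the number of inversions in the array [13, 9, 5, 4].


For each element, count the later elements that are smaller than it:
  13 (index 0): smaller elements after it = [9, 5, 4] -> 3
  9 (index 1): smaller elements after it = [5, 4] -> 2
  5 (index 2): smaller elements after it = [4] -> 1
Total inversions = 3 + 2 + 1 = 6
Final answer: 6


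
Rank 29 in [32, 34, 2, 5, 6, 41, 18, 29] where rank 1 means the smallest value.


Sort ascending: [2, 5, 6, 18, 29, 32, 34, 41]
Find 29 in the sorted list.
29 is at position 5 (1-indexed).
Final answer: 5


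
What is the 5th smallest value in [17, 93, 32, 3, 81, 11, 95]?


Sort ascending: [3, 11, 17, 32, 81, 93, 95]
The 5th element (1-indexed) is at index 4.
Value = 81
Final answer: 81


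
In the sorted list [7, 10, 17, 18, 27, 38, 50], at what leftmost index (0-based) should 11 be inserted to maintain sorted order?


List is sorted: [7, 10, 17, 18, 27, 38, 50]
We need the leftmost position where 11 can be inserted, i.e. the first index whose element is >= 11 (or the end of the list if none is).
Binary search with low=0, high=7 (0-based indices):
  low=0, high=7, mid=3: a[3]=18 >= 11, so high = 3
  low=0, high=3, mid=1: a[1]=10 < 11, so low = 2
  low=2, high=3, mid=2: a[2]=17 >= 11, so high = 2
Now low = high = 2, so the insertion index is 2.
Final answer: 2


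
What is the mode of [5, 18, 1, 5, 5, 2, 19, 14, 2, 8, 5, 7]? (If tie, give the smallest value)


Count the frequency of each value:
  1 appears 1 time(s)
  2 appears 2 time(s)
  5 appears 4 time(s)
  7 appears 1 time(s)
  8 appears 1 time(s)
  14 appears 1 time(s)
  18 appears 1 time(s)
  19 appears 1 time(s)
Maximum frequency is 4.
Only 5 reaches that frequency, so it is the mode.
Final answer: 5


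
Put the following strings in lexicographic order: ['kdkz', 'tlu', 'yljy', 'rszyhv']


Compare strings character by character (the first differing letter decides):
  'kdkz' < 'rszyhv' since 'k' < 'r' at position 1
  'rszyhv' < 'tlu' since 'r' < 't' at position 1
  'tlu' < 'yljy' since 't' < 'y' at position 1
Chaining these comparisons gives the alphabetical order.
Final answer: ['kdkz', 'rszyhv', 'tlu', 'yljy']


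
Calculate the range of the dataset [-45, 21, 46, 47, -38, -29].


Maximum value: 47
Minimum value: -45
Range = 47 - (-45) = 92
Final answer: 92


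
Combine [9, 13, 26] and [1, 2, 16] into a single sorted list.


List A: [9, 13, 26]
List B: [1, 2, 16]
Repeatedly compare the front elements and take the smaller:
  9 vs 1 -> take 1
  9 vs 2 -> take 2
  9 vs 16 -> take 9
  13 vs 16 -> take 13
  26 vs 16 -> take 16
  B is exhausted; append the rest of A: [26]
Final answer: [1, 2, 9, 13, 16, 26]


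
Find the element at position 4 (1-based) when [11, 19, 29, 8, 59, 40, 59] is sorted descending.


Sort descending: [59, 59, 40, 29, 19, 11, 8]
The 4th element (1-indexed) is at index 3.
Value = 29
Final answer: 29


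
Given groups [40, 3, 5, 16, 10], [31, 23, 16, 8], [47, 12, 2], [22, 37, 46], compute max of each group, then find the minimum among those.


Find max of each group:
  Group 1: [40, 3, 5, 16, 10] -> max = 40
  Group 2: [31, 23, 16, 8] -> max = 31
  Group 3: [47, 12, 2] -> max = 47
  Group 4: [22, 37, 46] -> max = 46
Maxes: [40, 31, 47, 46]
Minimum of maxes = 31
Final answer: 31


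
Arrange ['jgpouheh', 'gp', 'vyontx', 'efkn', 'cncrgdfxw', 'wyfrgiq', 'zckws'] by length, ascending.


Compute lengths:
  'jgpouheh' has length 8
  'gp' has length 2
  'vyontx' has length 6
  'efkn' has length 4
  'cncrgdfxw' has length 9
  'wyfrgiq' has length 7
  'zckws' has length 5
Lengths in increasing order: 2 < 4 < 5 < 6 < 7 < 8 < 9
Listing the words in that order gives the answer.
Final answer: ['gp', 'efkn', 'zckws', 'vyontx', 'wyfrgiq', 'jgpouheh', 'cncrgdfxw']


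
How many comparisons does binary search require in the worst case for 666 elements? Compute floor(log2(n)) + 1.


Binary search halves the search space each step.
Maximum comparisons = floor(log2(666)) + 1
log2(666) = 9.3794
floor(log2(666)) = 9, so 9 + 1 = 10
Final answer: 10


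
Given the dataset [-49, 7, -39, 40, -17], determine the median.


First, sort the list: [-49, -39, -17, 7, 40]
The list has 5 elements (odd count).
The middle index is 2 (0-based), and the element there is -17.
Final answer: -17


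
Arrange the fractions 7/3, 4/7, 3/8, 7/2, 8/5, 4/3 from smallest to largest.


Convert to decimal for comparison:
  7/3 = 2.3333
  4/7 = 0.5714
  3/8 = 0.375
  7/2 = 3.5
  8/5 = 1.6
  4/3 = 1.3333
Decimals in increasing order: 0.375 < 0.5714 < 1.3333 < 1.6 < 2.3333 < 3.5
Writing each back as its fraction gives the sorted order.
Final answer: 3/8, 4/7, 4/3, 8/5, 7/3, 7/2


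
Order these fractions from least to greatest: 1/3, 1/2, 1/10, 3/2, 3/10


Convert to decimal for comparison:
  1/3 = 0.3333
  1/2 = 0.5
  1/10 = 0.1
  3/2 = 1.5
  3/10 = 0.3
Decimals in increasing order: 0.1 < 0.3 < 0.3333 < 0.5 < 1.5
Writing each back as its fraction gives the sorted order.
Final answer: 1/10, 3/10, 1/3, 1/2, 3/2


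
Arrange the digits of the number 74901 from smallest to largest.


The number 74901 has digits: 7, 4, 9, 0, 1
Sorted: 0, 1, 4, 7, 9
Joining the sorted digits gives the result.
Final answer: 01479


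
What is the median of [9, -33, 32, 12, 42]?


First, sort the list: [-33, 9, 12, 32, 42]
The list has 5 elements (odd count).
The middle index is 2 (0-based), and the element there is 12.
Final answer: 12


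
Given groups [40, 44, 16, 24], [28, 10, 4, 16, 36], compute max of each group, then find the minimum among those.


Find max of each group:
  Group 1: [40, 44, 16, 24] -> max = 44
  Group 2: [28, 10, 4, 16, 36] -> max = 36
Maxes: [44, 36]
Minimum of maxes = 36
Final answer: 36


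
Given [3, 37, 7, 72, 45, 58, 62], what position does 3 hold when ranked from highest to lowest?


Sort descending: [72, 62, 58, 45, 37, 7, 3]
Find 3 in the sorted list.
3 is at position 7.
Final answer: 7


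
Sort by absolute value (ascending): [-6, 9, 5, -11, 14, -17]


Compute absolute values:
  |-6| = 6
  |9| = 9
  |5| = 5
  |-11| = 11
  |14| = 14
  |-17| = 17
Absolute values in increasing order: 5 < 6 < 9 < 11 < 14 < 17
Listing the original numbers in that order gives the answer.
Final answer: [5, -6, 9, -11, 14, -17]


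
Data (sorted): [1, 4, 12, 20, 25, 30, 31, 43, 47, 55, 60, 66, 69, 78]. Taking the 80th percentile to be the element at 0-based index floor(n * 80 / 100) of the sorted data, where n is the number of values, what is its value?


The dataset has n = 14 elements.
Index = floor(14 * 80 / 100) = floor(1120 / 100) = floor(11.2) = 11
Counting from index 0 in the sorted data, the element at index 11 is 66.
Final answer: 66


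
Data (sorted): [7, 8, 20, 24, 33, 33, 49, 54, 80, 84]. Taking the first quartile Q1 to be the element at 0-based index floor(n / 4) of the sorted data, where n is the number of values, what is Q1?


The list has n = 10 elements.
Q1 index = floor(10 / 4) = floor(2.5) = 2
Counting from index 0 in the sorted data, the element at index 2 is 20.
Final answer: 20


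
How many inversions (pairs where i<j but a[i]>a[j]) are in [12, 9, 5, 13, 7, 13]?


For each element, count the later elements that are smaller than it:
  12 (index 0): smaller elements after it = [9, 5, 7] -> 3
  9 (index 1): smaller elements after it = [5, 7] -> 2
  5 (index 2): smaller elements after it = [] -> 0
  13 (index 3): smaller elements after it = [7] -> 1
  7 (index 4): smaller elements after it = [] -> 0
Total inversions = 3 + 2 + 0 + 1 + 0 = 6
Final answer: 6


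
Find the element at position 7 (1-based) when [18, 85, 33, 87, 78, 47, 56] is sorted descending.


Sort descending: [87, 85, 78, 56, 47, 33, 18]
The 7th element (1-indexed) is at index 6.
Value = 18
Final answer: 18


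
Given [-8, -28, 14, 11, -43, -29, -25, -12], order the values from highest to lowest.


Original list: [-8, -28, 14, 11, -43, -29, -25, -12]
Repeatedly take the largest remaining element:
  Remaining [-8, -28, 14, 11, -43, -29, -25, -12] -> largest is 14
  Remaining [-8, -28, 11, -43, -29, -25, -12] -> largest is 11
  Remaining [-8, -28, -43, -29, -25, -12] -> largest is -8
  Remaining [-28, -43, -29, -25, -12] -> largest is -12
  Remaining [-28, -43, -29, -25] -> largest is -25
  Remaining [-28, -43, -29] -> largest is -28
  Remaining [-43, -29] -> largest is -29
  Remaining [-43] -> largest is -43
Collecting the picks in order gives the descending list.
Final answer: [14, 11, -8, -12, -25, -28, -29, -43]


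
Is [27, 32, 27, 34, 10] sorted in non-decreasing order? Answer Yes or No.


Check consecutive pairs:
  27 <= 32? True
  32 <= 27? False
  27 <= 34? True
  34 <= 10? False
2 consecutive pair(s) are out of order, so the list is not sorted.
Final answer: No


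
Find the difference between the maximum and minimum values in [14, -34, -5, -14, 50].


Maximum value: 50
Minimum value: -34
Range = 50 - (-34) = 84
Final answer: 84


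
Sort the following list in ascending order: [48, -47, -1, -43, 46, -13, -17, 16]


Original list: [48, -47, -1, -43, 46, -13, -17, 16]
Repeatedly take the smallest remaining element:
  Remaining [48, -47, -1, -43, 46, -13, -17, 16] -> smallest is -47
  Remaining [48, -1, -43, 46, -13, -17, 16] -> smallest is -43
  Remaining [48, -1, 46, -13, -17, 16] -> smallest is -17
  Remaining [48, -1, 46, -13, 16] -> smallest is -13
  Remaining [48, -1, 46, 16] -> smallest is -1
  Remaining [48, 46, 16] -> smallest is 16
  Remaining [48, 46] -> smallest is 46
  Remaining [48] -> smallest is 48
Collecting the picks in order gives the sorted list.
Final answer: [-47, -43, -17, -13, -1, 16, 46, 48]


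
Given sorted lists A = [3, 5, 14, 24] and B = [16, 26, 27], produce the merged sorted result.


List A: [3, 5, 14, 24]
List B: [16, 26, 27]
Repeatedly compare the front elements and take the smaller:
  3 vs 16 -> take 3
  5 vs 16 -> take 5
  14 vs 16 -> take 14
  24 vs 16 -> take 16
  24 vs 26 -> take 24
  A is exhausted; append the rest of B: [26, 27]
Final answer: [3, 5, 14, 16, 24, 26, 27]


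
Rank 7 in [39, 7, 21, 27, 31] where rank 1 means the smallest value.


Sort ascending: [7, 21, 27, 31, 39]
Find 7 in the sorted list.
7 is at position 1 (1-indexed).
Final answer: 1


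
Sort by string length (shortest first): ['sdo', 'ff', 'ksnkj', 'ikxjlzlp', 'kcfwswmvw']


Compute lengths:
  'sdo' has length 3
  'ff' has length 2
  'ksnkj' has length 5
  'ikxjlzlp' has length 8
  'kcfwswmvw' has length 9
Lengths in increasing order: 2 < 3 < 5 < 8 < 9
Listing the words in that order gives the answer.
Final answer: ['ff', 'sdo', 'ksnkj', 'ikxjlzlp', 'kcfwswmvw']


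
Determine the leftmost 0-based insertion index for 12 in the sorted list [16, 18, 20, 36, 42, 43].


List is sorted: [16, 18, 20, 36, 42, 43]
We need the leftmost position where 12 can be inserted, i.e. the first index whose element is >= 12 (or the end of the list if none is).
Binary search with low=0, high=6 (0-based indices):
  low=0, high=6, mid=3: a[3]=36 >= 12, so high = 3
  low=0, high=3, mid=1: a[1]=18 >= 12, so high = 1
  low=0, high=1, mid=0: a[0]=16 >= 12, so high = 0
Now low = high = 0, so the insertion index is 0.
Final answer: 0


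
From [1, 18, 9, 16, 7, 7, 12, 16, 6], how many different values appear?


List all unique values:
Distinct values: [1, 6, 7, 9, 12, 16, 18]
Count = 7
Final answer: 7


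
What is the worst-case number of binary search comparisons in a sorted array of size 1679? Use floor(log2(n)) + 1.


Binary search halves the search space each step.
Maximum comparisons = floor(log2(1679)) + 1
log2(1679) = 10.7134
floor(log2(1679)) = 10, so 10 + 1 = 11
Final answer: 11


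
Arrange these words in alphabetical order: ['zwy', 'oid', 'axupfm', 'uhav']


Compare strings character by character (the first differing letter decides):
  'axupfm' < 'oid' since 'a' < 'o' at position 1
  'oid' < 'uhav' since 'o' < 'u' at position 1
  'uhav' < 'zwy' since 'u' < 'z' at position 1
Chaining these comparisons gives the alphabetical order.
Final answer: ['axupfm', 'oid', 'uhav', 'zwy']


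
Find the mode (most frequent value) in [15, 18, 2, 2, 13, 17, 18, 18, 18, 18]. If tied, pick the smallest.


Count the frequency of each value:
  2 appears 2 time(s)
  13 appears 1 time(s)
  15 appears 1 time(s)
  17 appears 1 time(s)
  18 appears 5 time(s)
Maximum frequency is 5.
Only 18 reaches that frequency, so it is the mode.
Final answer: 18


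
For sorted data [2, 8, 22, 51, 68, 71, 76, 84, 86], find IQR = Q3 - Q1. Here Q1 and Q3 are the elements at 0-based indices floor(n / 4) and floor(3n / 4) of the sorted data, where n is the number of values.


The data has n = 9 elements.
Q1 index = floor(9 / 4) = floor(2.25) = 2; Q3 index = floor(3 * 9 / 4) = floor(6.75) = 6
Q1 = element at index 2 = 22
Q3 = element at index 6 = 76
IQR = 76 - 22 = 54
Final answer: 54


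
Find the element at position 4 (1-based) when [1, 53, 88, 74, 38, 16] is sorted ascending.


Sort ascending: [1, 16, 38, 53, 74, 88]
The 4th element (1-indexed) is at index 3.
Value = 53
Final answer: 53


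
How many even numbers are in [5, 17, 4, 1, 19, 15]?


Check each element:
  5 is odd
  17 is odd
  4 is even
  1 is odd
  19 is odd
  15 is odd
Evens: [4]
Count of evens = 1
Final answer: 1


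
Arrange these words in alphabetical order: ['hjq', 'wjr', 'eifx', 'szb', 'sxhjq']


Compare strings character by character (the first differing letter decides):
  'eifx' < 'hjq' since 'e' < 'h' at position 1
  'hjq' < 'sxhjq' since 'h' < 's' at position 1
  'sxhjq' < 'szb' since 'x' < 'z' at position 2
  'szb' < 'wjr' since 's' < 'w' at position 1
Chaining these comparisons gives the alphabetical order.
Final answer: ['eifx', 'hjq', 'sxhjq', 'szb', 'wjr']


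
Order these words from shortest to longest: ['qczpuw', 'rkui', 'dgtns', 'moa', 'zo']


Compute lengths:
  'qczpuw' has length 6
  'rkui' has length 4
  'dgtns' has length 5
  'moa' has length 3
  'zo' has length 2
Lengths in increasing order: 2 < 3 < 4 < 5 < 6
Listing the words in that order gives the answer.
Final answer: ['zo', 'moa', 'rkui', 'dgtns', 'qczpuw']


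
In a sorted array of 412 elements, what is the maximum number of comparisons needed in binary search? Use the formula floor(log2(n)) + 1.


Binary search halves the search space each step.
Maximum comparisons = floor(log2(412)) + 1
log2(412) = 8.6865
floor(log2(412)) = 8, so 8 + 1 = 9
Final answer: 9


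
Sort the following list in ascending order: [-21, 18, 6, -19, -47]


Original list: [-21, 18, 6, -19, -47]
Repeatedly take the smallest remaining element:
  Remaining [-21, 18, 6, -19, -47] -> smallest is -47
  Remaining [-21, 18, 6, -19] -> smallest is -21
  Remaining [18, 6, -19] -> smallest is -19
  Remaining [18, 6] -> smallest is 6
  Remaining [18] -> smallest is 18
Collecting the picks in order gives the sorted list.
Final answer: [-47, -21, -19, 6, 18]


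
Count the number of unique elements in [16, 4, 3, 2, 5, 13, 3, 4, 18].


List all unique values:
Distinct values: [2, 3, 4, 5, 13, 16, 18]
Count = 7
Final answer: 7


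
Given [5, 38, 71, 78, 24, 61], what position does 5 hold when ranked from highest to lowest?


Sort descending: [78, 71, 61, 38, 24, 5]
Find 5 in the sorted list.
5 is at position 6.
Final answer: 6


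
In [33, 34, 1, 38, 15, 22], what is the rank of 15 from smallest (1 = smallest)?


Sort ascending: [1, 15, 22, 33, 34, 38]
Find 15 in the sorted list.
15 is at position 2 (1-indexed).
Final answer: 2


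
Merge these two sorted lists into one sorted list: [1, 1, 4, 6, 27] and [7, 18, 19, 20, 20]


List A: [1, 1, 4, 6, 27]
List B: [7, 18, 19, 20, 20]
Repeatedly compare the front elements and take the smaller:
  1 vs 7 -> take 1
  1 vs 7 -> take 1
  4 vs 7 -> take 4
  6 vs 7 -> take 6
  27 vs 7 -> take 7
  27 vs 18 -> take 18
  27 vs 19 -> take 19
  27 vs 20 -> take 20
  27 vs 20 -> take 20
  B is exhausted; append the rest of A: [27]
Final answer: [1, 1, 4, 6, 7, 18, 19, 20, 20, 27]


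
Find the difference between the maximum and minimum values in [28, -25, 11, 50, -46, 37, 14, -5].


Maximum value: 50
Minimum value: -46
Range = 50 - (-46) = 96
Final answer: 96


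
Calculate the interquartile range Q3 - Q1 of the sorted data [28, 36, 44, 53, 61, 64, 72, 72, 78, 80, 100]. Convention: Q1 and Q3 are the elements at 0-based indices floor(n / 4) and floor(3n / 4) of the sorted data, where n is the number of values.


The data has n = 11 elements.
Q1 index = floor(11 / 4) = floor(2.75) = 2; Q3 index = floor(3 * 11 / 4) = floor(8.25) = 8
Q1 = element at index 2 = 44
Q3 = element at index 8 = 78
IQR = 78 - 44 = 34
Final answer: 34


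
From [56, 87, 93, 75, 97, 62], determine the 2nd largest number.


Sort descending: [97, 93, 87, 75, 62, 56]
The 2nd element (1-indexed) is at index 1.
Value = 93
Final answer: 93


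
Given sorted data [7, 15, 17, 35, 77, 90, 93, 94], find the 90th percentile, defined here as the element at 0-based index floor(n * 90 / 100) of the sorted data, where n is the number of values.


The dataset has n = 8 elements.
Index = floor(8 * 90 / 100) = floor(720 / 100) = floor(7.2) = 7
Counting from index 0 in the sorted data, the element at index 7 is 94.
Final answer: 94


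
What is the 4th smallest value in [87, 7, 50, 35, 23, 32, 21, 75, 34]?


Sort ascending: [7, 21, 23, 32, 34, 35, 50, 75, 87]
The 4th element (1-indexed) is at index 3.
Value = 32
Final answer: 32


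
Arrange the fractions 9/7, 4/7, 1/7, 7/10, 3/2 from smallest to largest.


Convert to decimal for comparison:
  9/7 = 1.2857
  4/7 = 0.5714
  1/7 = 0.1429
  7/10 = 0.7
  3/2 = 1.5
Decimals in increasing order: 0.1429 < 0.5714 < 0.7 < 1.2857 < 1.5
Writing each back as its fraction gives the sorted order.
Final answer: 1/7, 4/7, 7/10, 9/7, 3/2


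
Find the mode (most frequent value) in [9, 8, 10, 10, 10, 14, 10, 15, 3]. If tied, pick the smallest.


Count the frequency of each value:
  3 appears 1 time(s)
  8 appears 1 time(s)
  9 appears 1 time(s)
  10 appears 4 time(s)
  14 appears 1 time(s)
  15 appears 1 time(s)
Maximum frequency is 4.
Only 10 reaches that frequency, so it is the mode.
Final answer: 10


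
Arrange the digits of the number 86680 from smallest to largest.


The number 86680 has digits: 8, 6, 6, 8, 0
Sorted: 0, 6, 6, 8, 8
Joining the sorted digits gives the result.
Final answer: 06688


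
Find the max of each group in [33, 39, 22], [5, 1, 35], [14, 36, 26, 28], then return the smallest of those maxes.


Find max of each group:
  Group 1: [33, 39, 22] -> max = 39
  Group 2: [5, 1, 35] -> max = 35
  Group 3: [14, 36, 26, 28] -> max = 36
Maxes: [39, 35, 36]
Minimum of maxes = 35
Final answer: 35


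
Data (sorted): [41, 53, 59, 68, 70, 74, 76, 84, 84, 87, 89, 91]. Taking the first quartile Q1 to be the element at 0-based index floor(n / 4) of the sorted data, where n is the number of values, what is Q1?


The list has n = 12 elements.
Q1 index = floor(12 / 4) = floor(3) = 3
Counting from index 0 in the sorted data, the element at index 3 is 68.
Final answer: 68


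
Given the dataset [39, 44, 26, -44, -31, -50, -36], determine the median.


First, sort the list: [-50, -44, -36, -31, 26, 39, 44]
The list has 7 elements (odd count).
The middle index is 3 (0-based), and the element there is -31.
Final answer: -31


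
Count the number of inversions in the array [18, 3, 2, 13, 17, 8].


For each element, count the later elements that are smaller than it:
  18 (index 0): smaller elements after it = [3, 2, 13, 17, 8] -> 5
  3 (index 1): smaller elements after it = [2] -> 1
  2 (index 2): smaller elements after it = [] -> 0
  13 (index 3): smaller elements after it = [8] -> 1
  17 (index 4): smaller elements after it = [8] -> 1
Total inversions = 5 + 1 + 0 + 1 + 1 = 8
Final answer: 8


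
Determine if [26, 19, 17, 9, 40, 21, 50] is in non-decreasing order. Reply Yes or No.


Check consecutive pairs:
  26 <= 19? False
  19 <= 17? False
  17 <= 9? False
  9 <= 40? True
  40 <= 21? False
  21 <= 50? True
4 consecutive pair(s) are out of order, so the list is not sorted.
Final answer: No


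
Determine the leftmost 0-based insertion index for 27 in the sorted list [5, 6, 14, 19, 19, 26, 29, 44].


List is sorted: [5, 6, 14, 19, 19, 26, 29, 44]
We need the leftmost position where 27 can be inserted, i.e. the first index whose element is >= 27 (or the end of the list if none is).
Binary search with low=0, high=8 (0-based indices):
  low=0, high=8, mid=4: a[4]=19 < 27, so low = 5
  low=5, high=8, mid=6: a[6]=29 >= 27, so high = 6
  low=5, high=6, mid=5: a[5]=26 < 27, so low = 6
Now low = high = 6, so the insertion index is 6.
Final answer: 6


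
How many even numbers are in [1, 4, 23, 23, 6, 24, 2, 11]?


Check each element:
  1 is odd
  4 is even
  23 is odd
  23 is odd
  6 is even
  24 is even
  2 is even
  11 is odd
Evens: [4, 6, 24, 2]
Count of evens = 4
Final answer: 4


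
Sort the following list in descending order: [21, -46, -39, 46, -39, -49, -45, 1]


Original list: [21, -46, -39, 46, -39, -49, -45, 1]
Repeatedly take the largest remaining element:
  Remaining [21, -46, -39, 46, -39, -49, -45, 1] -> largest is 46
  Remaining [21, -46, -39, -39, -49, -45, 1] -> largest is 21
  Remaining [-46, -39, -39, -49, -45, 1] -> largest is 1
  Remaining [-46, -39, -39, -49, -45] -> largest is -39
  Remaining [-46, -39, -49, -45] -> largest is -39
  Remaining [-46, -49, -45] -> largest is -45
  Remaining [-46, -49] -> largest is -46
  Remaining [-49] -> largest is -49
Collecting the picks in order gives the descending list.
Final answer: [46, 21, 1, -39, -39, -45, -46, -49]


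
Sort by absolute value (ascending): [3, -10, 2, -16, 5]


Compute absolute values:
  |3| = 3
  |-10| = 10
  |2| = 2
  |-16| = 16
  |5| = 5
Absolute values in increasing order: 2 < 3 < 5 < 10 < 16
Listing the original numbers in that order gives the answer.
Final answer: [2, 3, 5, -10, -16]


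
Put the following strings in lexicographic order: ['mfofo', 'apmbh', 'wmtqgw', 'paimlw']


Compare strings character by character (the first differing letter decides):
  'apmbh' < 'mfofo' since 'a' < 'm' at position 1
  'mfofo' < 'paimlw' since 'm' < 'p' at position 1
  'paimlw' < 'wmtqgw' since 'p' < 'w' at position 1
Chaining these comparisons gives the alphabetical order.
Final answer: ['apmbh', 'mfofo', 'paimlw', 'wmtqgw']


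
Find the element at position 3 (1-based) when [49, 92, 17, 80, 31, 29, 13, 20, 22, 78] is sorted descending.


Sort descending: [92, 80, 78, 49, 31, 29, 22, 20, 17, 13]
The 3rd element (1-indexed) is at index 2.
Value = 78
Final answer: 78


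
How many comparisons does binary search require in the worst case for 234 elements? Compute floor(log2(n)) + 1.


Binary search halves the search space each step.
Maximum comparisons = floor(log2(234)) + 1
log2(234) = 7.8704
floor(log2(234)) = 7, so 7 + 1 = 8
Final answer: 8


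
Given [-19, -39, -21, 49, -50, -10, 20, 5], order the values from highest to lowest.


Original list: [-19, -39, -21, 49, -50, -10, 20, 5]
Repeatedly take the largest remaining element:
  Remaining [-19, -39, -21, 49, -50, -10, 20, 5] -> largest is 49
  Remaining [-19, -39, -21, -50, -10, 20, 5] -> largest is 20
  Remaining [-19, -39, -21, -50, -10, 5] -> largest is 5
  Remaining [-19, -39, -21, -50, -10] -> largest is -10
  Remaining [-19, -39, -21, -50] -> largest is -19
  Remaining [-39, -21, -50] -> largest is -21
  Remaining [-39, -50] -> largest is -39
  Remaining [-50] -> largest is -50
Collecting the picks in order gives the descending list.
Final answer: [49, 20, 5, -10, -19, -21, -39, -50]


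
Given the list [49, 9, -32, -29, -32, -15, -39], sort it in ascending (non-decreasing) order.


Original list: [49, 9, -32, -29, -32, -15, -39]
Repeatedly take the smallest remaining element:
  Remaining [49, 9, -32, -29, -32, -15, -39] -> smallest is -39
  Remaining [49, 9, -32, -29, -32, -15] -> smallest is -32
  Remaining [49, 9, -29, -32, -15] -> smallest is -32
  Remaining [49, 9, -29, -15] -> smallest is -29
  Remaining [49, 9, -15] -> smallest is -15
  Remaining [49, 9] -> smallest is 9
  Remaining [49] -> smallest is 49
Collecting the picks in order gives the sorted list.
Final answer: [-39, -32, -32, -29, -15, 9, 49]


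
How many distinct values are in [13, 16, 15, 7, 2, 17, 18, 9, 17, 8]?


List all unique values:
Distinct values: [2, 7, 8, 9, 13, 15, 16, 17, 18]
Count = 9
Final answer: 9


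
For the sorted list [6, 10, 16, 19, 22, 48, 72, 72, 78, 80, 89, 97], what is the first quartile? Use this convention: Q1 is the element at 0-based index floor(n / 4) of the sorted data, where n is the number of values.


The list has n = 12 elements.
Q1 index = floor(12 / 4) = floor(3) = 3
Counting from index 0 in the sorted data, the element at index 3 is 19.
Final answer: 19


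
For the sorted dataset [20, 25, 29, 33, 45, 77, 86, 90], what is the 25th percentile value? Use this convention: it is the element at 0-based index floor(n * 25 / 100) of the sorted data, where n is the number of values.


The dataset has n = 8 elements.
Index = floor(8 * 25 / 100) = floor(200 / 100) = floor(2) = 2
Counting from index 0 in the sorted data, the element at index 2 is 29.
Final answer: 29


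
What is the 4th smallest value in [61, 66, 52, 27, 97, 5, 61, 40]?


Sort ascending: [5, 27, 40, 52, 61, 61, 66, 97]
The 4th element (1-indexed) is at index 3.
Value = 52
Final answer: 52


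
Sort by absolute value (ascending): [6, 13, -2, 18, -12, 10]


Compute absolute values:
  |6| = 6
  |13| = 13
  |-2| = 2
  |18| = 18
  |-12| = 12
  |10| = 10
Absolute values in increasing order: 2 < 6 < 10 < 12 < 13 < 18
Listing the original numbers in that order gives the answer.
Final answer: [-2, 6, 10, -12, 13, 18]


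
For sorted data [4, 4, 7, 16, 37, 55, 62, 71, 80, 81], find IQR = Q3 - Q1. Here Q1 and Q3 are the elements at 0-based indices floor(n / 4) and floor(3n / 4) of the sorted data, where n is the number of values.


The data has n = 10 elements.
Q1 index = floor(10 / 4) = floor(2.5) = 2; Q3 index = floor(3 * 10 / 4) = floor(7.5) = 7
Q1 = element at index 2 = 7
Q3 = element at index 7 = 71
IQR = 71 - 7 = 64
Final answer: 64


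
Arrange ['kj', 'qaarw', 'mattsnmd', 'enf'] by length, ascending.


Compute lengths:
  'kj' has length 2
  'qaarw' has length 5
  'mattsnmd' has length 8
  'enf' has length 3
Lengths in increasing order: 2 < 3 < 5 < 8
Listing the words in that order gives the answer.
Final answer: ['kj', 'enf', 'qaarw', 'mattsnmd']


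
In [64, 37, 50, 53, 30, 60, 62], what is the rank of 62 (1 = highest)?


Sort descending: [64, 62, 60, 53, 50, 37, 30]
Find 62 in the sorted list.
62 is at position 2.
Final answer: 2


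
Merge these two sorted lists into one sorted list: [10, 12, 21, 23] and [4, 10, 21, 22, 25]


List A: [10, 12, 21, 23]
List B: [4, 10, 21, 22, 25]
Repeatedly compare the front elements and take the smaller:
  10 vs 4 -> take 4
  10 vs 10 -> take 10
  12 vs 10 -> take 10
  12 vs 21 -> take 12
  21 vs 21 -> take 21
  23 vs 21 -> take 21
  23 vs 22 -> take 22
  23 vs 25 -> take 23
  A is exhausted; append the rest of B: [25]
Final answer: [4, 10, 10, 12, 21, 21, 22, 23, 25]


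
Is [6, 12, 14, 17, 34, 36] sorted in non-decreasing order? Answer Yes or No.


Check consecutive pairs:
  6 <= 12? True
  12 <= 14? True
  14 <= 17? True
  17 <= 34? True
  34 <= 36? True
Every consecutive pair is in order, so the list is non-decreasing.
Final answer: Yes


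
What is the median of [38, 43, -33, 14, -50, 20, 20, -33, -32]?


First, sort the list: [-50, -33, -33, -32, 14, 20, 20, 38, 43]
The list has 9 elements (odd count).
The middle index is 4 (0-based), and the element there is 14.
Final answer: 14


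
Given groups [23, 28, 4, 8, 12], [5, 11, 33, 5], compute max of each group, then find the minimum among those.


Find max of each group:
  Group 1: [23, 28, 4, 8, 12] -> max = 28
  Group 2: [5, 11, 33, 5] -> max = 33
Maxes: [28, 33]
Minimum of maxes = 28
Final answer: 28


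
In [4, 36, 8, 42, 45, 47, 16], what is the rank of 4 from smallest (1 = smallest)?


Sort ascending: [4, 8, 16, 36, 42, 45, 47]
Find 4 in the sorted list.
4 is at position 1 (1-indexed).
Final answer: 1


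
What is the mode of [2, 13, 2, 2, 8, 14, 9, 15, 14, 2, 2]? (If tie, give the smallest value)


Count the frequency of each value:
  2 appears 5 time(s)
  8 appears 1 time(s)
  9 appears 1 time(s)
  13 appears 1 time(s)
  14 appears 2 time(s)
  15 appears 1 time(s)
Maximum frequency is 5.
Only 2 reaches that frequency, so it is the mode.
Final answer: 2


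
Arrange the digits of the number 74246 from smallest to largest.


The number 74246 has digits: 7, 4, 2, 4, 6
Sorted: 2, 4, 4, 6, 7
Joining the sorted digits gives the result.
Final answer: 24467


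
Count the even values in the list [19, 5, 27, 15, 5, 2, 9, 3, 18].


Check each element:
  19 is odd
  5 is odd
  27 is odd
  15 is odd
  5 is odd
  2 is even
  9 is odd
  3 is odd
  18 is even
Evens: [2, 18]
Count of evens = 2
Final answer: 2


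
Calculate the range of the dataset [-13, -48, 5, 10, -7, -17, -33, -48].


Maximum value: 10
Minimum value: -48
Range = 10 - (-48) = 58
Final answer: 58


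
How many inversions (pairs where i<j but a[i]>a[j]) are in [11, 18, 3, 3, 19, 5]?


For each element, count the later elements that are smaller than it:
  11 (index 0): smaller elements after it = [3, 3, 5] -> 3
  18 (index 1): smaller elements after it = [3, 3, 5] -> 3
  3 (index 2): smaller elements after it = [] -> 0
  3 (index 3): smaller elements after it = [] -> 0
  19 (index 4): smaller elements after it = [5] -> 1
Total inversions = 3 + 3 + 0 + 0 + 1 = 7
Final answer: 7


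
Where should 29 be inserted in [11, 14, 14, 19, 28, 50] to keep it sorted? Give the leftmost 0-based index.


List is sorted: [11, 14, 14, 19, 28, 50]
We need the leftmost position where 29 can be inserted, i.e. the first index whose element is >= 29 (or the end of the list if none is).
Binary search with low=0, high=6 (0-based indices):
  low=0, high=6, mid=3: a[3]=19 < 29, so low = 4
  low=4, high=6, mid=5: a[5]=50 >= 29, so high = 5
  low=4, high=5, mid=4: a[4]=28 < 29, so low = 5
Now low = high = 5, so the insertion index is 5.
Final answer: 5


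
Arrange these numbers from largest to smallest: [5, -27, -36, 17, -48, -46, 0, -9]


Original list: [5, -27, -36, 17, -48, -46, 0, -9]
Repeatedly take the largest remaining element:
  Remaining [5, -27, -36, 17, -48, -46, 0, -9] -> largest is 17
  Remaining [5, -27, -36, -48, -46, 0, -9] -> largest is 5
  Remaining [-27, -36, -48, -46, 0, -9] -> largest is 0
  Remaining [-27, -36, -48, -46, -9] -> largest is -9
  Remaining [-27, -36, -48, -46] -> largest is -27
  Remaining [-36, -48, -46] -> largest is -36
  Remaining [-48, -46] -> largest is -46
  Remaining [-48] -> largest is -48
Collecting the picks in order gives the descending list.
Final answer: [17, 5, 0, -9, -27, -36, -46, -48]


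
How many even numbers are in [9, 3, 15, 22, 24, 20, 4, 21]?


Check each element:
  9 is odd
  3 is odd
  15 is odd
  22 is even
  24 is even
  20 is even
  4 is even
  21 is odd
Evens: [22, 24, 20, 4]
Count of evens = 4
Final answer: 4


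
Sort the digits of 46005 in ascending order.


The number 46005 has digits: 4, 6, 0, 0, 5
Sorted: 0, 0, 4, 5, 6
Joining the sorted digits gives the result.
Final answer: 00456


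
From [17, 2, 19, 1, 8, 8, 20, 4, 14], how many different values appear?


List all unique values:
Distinct values: [1, 2, 4, 8, 14, 17, 19, 20]
Count = 8
Final answer: 8


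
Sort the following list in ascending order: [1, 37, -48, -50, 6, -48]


Original list: [1, 37, -48, -50, 6, -48]
Repeatedly take the smallest remaining element:
  Remaining [1, 37, -48, -50, 6, -48] -> smallest is -50
  Remaining [1, 37, -48, 6, -48] -> smallest is -48
  Remaining [1, 37, 6, -48] -> smallest is -48
  Remaining [1, 37, 6] -> smallest is 1
  Remaining [37, 6] -> smallest is 6
  Remaining [37] -> smallest is 37
Collecting the picks in order gives the sorted list.
Final answer: [-50, -48, -48, 1, 6, 37]


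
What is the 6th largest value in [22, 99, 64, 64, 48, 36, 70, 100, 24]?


Sort descending: [100, 99, 70, 64, 64, 48, 36, 24, 22]
The 6th element (1-indexed) is at index 5.
Value = 48
Final answer: 48


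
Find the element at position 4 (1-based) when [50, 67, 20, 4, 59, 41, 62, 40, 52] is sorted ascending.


Sort ascending: [4, 20, 40, 41, 50, 52, 59, 62, 67]
The 4th element (1-indexed) is at index 3.
Value = 41
Final answer: 41


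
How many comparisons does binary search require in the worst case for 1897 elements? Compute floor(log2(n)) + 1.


Binary search halves the search space each step.
Maximum comparisons = floor(log2(1897)) + 1
log2(1897) = 10.8895
floor(log2(1897)) = 10, so 10 + 1 = 11
Final answer: 11


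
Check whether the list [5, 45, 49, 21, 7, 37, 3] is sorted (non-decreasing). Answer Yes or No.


Check consecutive pairs:
  5 <= 45? True
  45 <= 49? True
  49 <= 21? False
  21 <= 7? False
  7 <= 37? True
  37 <= 3? False
3 consecutive pair(s) are out of order, so the list is not sorted.
Final answer: No


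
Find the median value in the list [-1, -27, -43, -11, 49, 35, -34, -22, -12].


First, sort the list: [-43, -34, -27, -22, -12, -11, -1, 35, 49]
The list has 9 elements (odd count).
The middle index is 4 (0-based), and the element there is -12.
Final answer: -12


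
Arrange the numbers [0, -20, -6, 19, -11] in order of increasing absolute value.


Compute absolute values:
  |0| = 0
  |-20| = 20
  |-6| = 6
  |19| = 19
  |-11| = 11
Absolute values in increasing order: 0 < 6 < 11 < 19 < 20
Listing the original numbers in that order gives the answer.
Final answer: [0, -6, -11, 19, -20]


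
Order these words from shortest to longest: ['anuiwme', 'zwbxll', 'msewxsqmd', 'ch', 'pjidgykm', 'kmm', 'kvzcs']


Compute lengths:
  'anuiwme' has length 7
  'zwbxll' has length 6
  'msewxsqmd' has length 9
  'ch' has length 2
  'pjidgykm' has length 8
  'kmm' has length 3
  'kvzcs' has length 5
Lengths in increasing order: 2 < 3 < 5 < 6 < 7 < 8 < 9
Listing the words in that order gives the answer.
Final answer: ['ch', 'kmm', 'kvzcs', 'zwbxll', 'anuiwme', 'pjidgykm', 'msewxsqmd']


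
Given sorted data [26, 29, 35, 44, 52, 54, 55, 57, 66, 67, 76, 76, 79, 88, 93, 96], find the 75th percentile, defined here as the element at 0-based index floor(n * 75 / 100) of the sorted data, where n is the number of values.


The dataset has n = 16 elements.
Index = floor(16 * 75 / 100) = floor(1200 / 100) = floor(12) = 12
Counting from index 0 in the sorted data, the element at index 12 is 79.
Final answer: 79


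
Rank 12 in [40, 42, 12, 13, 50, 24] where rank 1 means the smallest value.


Sort ascending: [12, 13, 24, 40, 42, 50]
Find 12 in the sorted list.
12 is at position 1 (1-indexed).
Final answer: 1


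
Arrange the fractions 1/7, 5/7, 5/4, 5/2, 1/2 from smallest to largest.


Convert to decimal for comparison:
  1/7 = 0.1429
  5/7 = 0.7143
  5/4 = 1.25
  5/2 = 2.5
  1/2 = 0.5
Decimals in increasing order: 0.1429 < 0.5 < 0.7143 < 1.25 < 2.5
Writing each back as its fraction gives the sorted order.
Final answer: 1/7, 1/2, 5/7, 5/4, 5/2


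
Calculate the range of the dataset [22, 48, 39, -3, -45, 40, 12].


Maximum value: 48
Minimum value: -45
Range = 48 - (-45) = 93
Final answer: 93


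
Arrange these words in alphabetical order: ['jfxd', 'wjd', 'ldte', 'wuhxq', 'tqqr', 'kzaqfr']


Compare strings character by character (the first differing letter decides):
  'jfxd' < 'kzaqfr' since 'j' < 'k' at position 1
  'kzaqfr' < 'ldte' since 'k' < 'l' at position 1
  'ldte' < 'tqqr' since 'l' < 't' at position 1
  'tqqr' < 'wjd' since 't' < 'w' at position 1
  'wjd' < 'wuhxq' since 'j' < 'u' at position 2
Chaining these comparisons gives the alphabetical order.
Final answer: ['jfxd', 'kzaqfr', 'ldte', 'tqqr', 'wjd', 'wuhxq']
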